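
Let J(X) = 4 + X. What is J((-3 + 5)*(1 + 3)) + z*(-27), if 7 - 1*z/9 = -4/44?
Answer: -18822/11 ≈ -1711.1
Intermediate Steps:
z = 702/11 (z = 63 - (-36)/44 = 63 - 9*(-1/11) = 63 + 9/11 = 702/11 ≈ 63.818)
J((-3 + 5)*(1 + 3)) + z*(-27) = (4 + (-3 + 5)*(1 + 3)) + (702/11)*(-27) = (4 + 2*4) - 18954/11 = (4 + 8) - 18954/11 = 12 - 18954/11 = -18822/11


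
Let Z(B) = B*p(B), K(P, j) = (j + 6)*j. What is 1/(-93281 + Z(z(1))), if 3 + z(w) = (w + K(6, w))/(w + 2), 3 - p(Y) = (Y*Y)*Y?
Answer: -81/7555843 ≈ -1.0720e-5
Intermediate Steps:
K(P, j) = j*(6 + j) (K(P, j) = (6 + j)*j = j*(6 + j))
p(Y) = 3 - Y³ (p(Y) = 3 - Y*Y*Y = 3 - Y²*Y = 3 - Y³)
z(w) = -3 + (w + w*(6 + w))/(2 + w) (z(w) = -3 + (w + w*(6 + w))/(w + 2) = -3 + (w + w*(6 + w))/(2 + w))
Z(B) = B*(3 - B³)
1/(-93281 + Z(z(1))) = 1/(-93281 + ((-6 + 1² + 4*1)/(2 + 1))*(3 - ((-6 + 1² + 4*1)/(2 + 1))³)) = 1/(-93281 + ((-6 + 1 + 4)/3)*(3 - ((-6 + 1 + 4)/3)³)) = 1/(-93281 + ((⅓)*(-1))*(3 - ((⅓)*(-1))³)) = 1/(-93281 - (3 - (-⅓)³)/3) = 1/(-93281 - (3 - 1*(-1/27))/3) = 1/(-93281 - (3 + 1/27)/3) = 1/(-93281 - ⅓*82/27) = 1/(-93281 - 82/81) = 1/(-7555843/81) = -81/7555843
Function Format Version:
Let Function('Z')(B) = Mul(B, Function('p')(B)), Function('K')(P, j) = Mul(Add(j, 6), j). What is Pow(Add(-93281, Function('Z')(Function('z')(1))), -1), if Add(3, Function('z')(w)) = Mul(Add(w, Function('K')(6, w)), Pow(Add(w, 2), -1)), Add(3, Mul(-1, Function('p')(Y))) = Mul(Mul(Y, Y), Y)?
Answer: Rational(-81, 7555843) ≈ -1.0720e-5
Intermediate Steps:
Function('K')(P, j) = Mul(j, Add(6, j)) (Function('K')(P, j) = Mul(Add(6, j), j) = Mul(j, Add(6, j)))
Function('p')(Y) = Add(3, Mul(-1, Pow(Y, 3))) (Function('p')(Y) = Add(3, Mul(-1, Mul(Mul(Y, Y), Y))) = Add(3, Mul(-1, Mul(Pow(Y, 2), Y))) = Add(3, Mul(-1, Pow(Y, 3))))
Function('z')(w) = Add(-3, Mul(Pow(Add(2, w), -1), Add(w, Mul(w, Add(6, w))))) (Function('z')(w) = Add(-3, Mul(Add(w, Mul(w, Add(6, w))), Pow(Add(w, 2), -1))) = Add(-3, Mul(Add(w, Mul(w, Add(6, w))), Pow(Add(2, w), -1))) = Add(-3, Mul(Pow(Add(2, w), -1), Add(w, Mul(w, Add(6, w))))))
Function('Z')(B) = Mul(B, Add(3, Mul(-1, Pow(B, 3))))
Pow(Add(-93281, Function('Z')(Function('z')(1))), -1) = Pow(Add(-93281, Mul(Mul(Pow(Add(2, 1), -1), Add(-6, Pow(1, 2), Mul(4, 1))), Add(3, Mul(-1, Pow(Mul(Pow(Add(2, 1), -1), Add(-6, Pow(1, 2), Mul(4, 1))), 3))))), -1) = Pow(Add(-93281, Mul(Mul(Pow(3, -1), Add(-6, 1, 4)), Add(3, Mul(-1, Pow(Mul(Pow(3, -1), Add(-6, 1, 4)), 3))))), -1) = Pow(Add(-93281, Mul(Mul(Rational(1, 3), -1), Add(3, Mul(-1, Pow(Mul(Rational(1, 3), -1), 3))))), -1) = Pow(Add(-93281, Mul(Rational(-1, 3), Add(3, Mul(-1, Pow(Rational(-1, 3), 3))))), -1) = Pow(Add(-93281, Mul(Rational(-1, 3), Add(3, Mul(-1, Rational(-1, 27))))), -1) = Pow(Add(-93281, Mul(Rational(-1, 3), Add(3, Rational(1, 27)))), -1) = Pow(Add(-93281, Mul(Rational(-1, 3), Rational(82, 27))), -1) = Pow(Add(-93281, Rational(-82, 81)), -1) = Pow(Rational(-7555843, 81), -1) = Rational(-81, 7555843)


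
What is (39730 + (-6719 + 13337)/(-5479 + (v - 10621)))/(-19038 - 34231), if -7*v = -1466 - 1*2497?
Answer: -4320074684/5792311253 ≈ -0.74583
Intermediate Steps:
v = 3963/7 (v = -(-1466 - 1*2497)/7 = -(-1466 - 2497)/7 = -1/7*(-3963) = 3963/7 ≈ 566.14)
(39730 + (-6719 + 13337)/(-5479 + (v - 10621)))/(-19038 - 34231) = (39730 + (-6719 + 13337)/(-5479 + (3963/7 - 10621)))/(-19038 - 34231) = (39730 + 6618/(-5479 - 70384/7))/(-53269) = (39730 + 6618/(-108737/7))*(-1/53269) = (39730 + 6618*(-7/108737))*(-1/53269) = (39730 - 46326/108737)*(-1/53269) = (4320074684/108737)*(-1/53269) = -4320074684/5792311253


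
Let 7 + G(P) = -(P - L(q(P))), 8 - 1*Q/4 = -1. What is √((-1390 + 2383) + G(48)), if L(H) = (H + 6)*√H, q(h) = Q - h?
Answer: √(938 - 12*I*√3) ≈ 30.629 - 0.3393*I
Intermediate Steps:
Q = 36 (Q = 32 - 4*(-1) = 32 + 4 = 36)
q(h) = 36 - h
L(H) = √H*(6 + H) (L(H) = (6 + H)*√H = √H*(6 + H))
G(P) = -7 - P + √(36 - P)*(42 - P) (G(P) = -7 - (P - √(36 - P)*(6 + (36 - P))) = -7 - (P - √(36 - P)*(42 - P)) = -7 + (-P + √(36 - P)*(42 - P)) = -7 - P + √(36 - P)*(42 - P))
√((-1390 + 2383) + G(48)) = √((-1390 + 2383) + (-7 - 1*48 - √(36 - 1*48)*(-42 + 48))) = √(993 + (-7 - 48 - 1*√(36 - 48)*6)) = √(993 + (-7 - 48 - 1*√(-12)*6)) = √(993 + (-7 - 48 - 1*2*I*√3*6)) = √(993 + (-7 - 48 - 12*I*√3)) = √(993 + (-55 - 12*I*√3)) = √(938 - 12*I*√3)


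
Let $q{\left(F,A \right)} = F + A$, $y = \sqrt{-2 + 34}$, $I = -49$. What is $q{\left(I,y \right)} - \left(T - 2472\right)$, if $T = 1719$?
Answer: $704 + 4 \sqrt{2} \approx 709.66$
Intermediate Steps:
$y = 4 \sqrt{2}$ ($y = \sqrt{32} = 4 \sqrt{2} \approx 5.6569$)
$q{\left(F,A \right)} = A + F$
$q{\left(I,y \right)} - \left(T - 2472\right) = \left(4 \sqrt{2} - 49\right) - \left(1719 - 2472\right) = \left(-49 + 4 \sqrt{2}\right) - -753 = \left(-49 + 4 \sqrt{2}\right) + 753 = 704 + 4 \sqrt{2}$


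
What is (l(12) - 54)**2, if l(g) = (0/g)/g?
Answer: 2916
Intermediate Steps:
l(g) = 0 (l(g) = 0/g = 0)
(l(12) - 54)**2 = (0 - 54)**2 = (-54)**2 = 2916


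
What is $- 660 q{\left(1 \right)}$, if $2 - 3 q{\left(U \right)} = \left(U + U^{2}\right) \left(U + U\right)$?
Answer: $440$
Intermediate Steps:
$q{\left(U \right)} = \frac{2}{3} - \frac{2 U \left(U + U^{2}\right)}{3}$ ($q{\left(U \right)} = \frac{2}{3} - \frac{\left(U + U^{2}\right) \left(U + U\right)}{3} = \frac{2}{3} - \frac{\left(U + U^{2}\right) 2 U}{3} = \frac{2}{3} - \frac{2 U \left(U + U^{2}\right)}{3}$)
$- 660 q{\left(1 \right)} = - 660 \left(\frac{2}{3} - \frac{2 \cdot 1^{2}}{3} - \frac{2 \cdot 1^{3}}{3}\right) = - 660 \left(\frac{2}{3} - \frac{2}{3} - \frac{2}{3}\right) = \left(-660\right) \left(- \frac{2}{3}\right) = 440$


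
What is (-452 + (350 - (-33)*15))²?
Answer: 154449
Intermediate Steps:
(-452 + (350 - (-33)*15))² = (-452 + (350 - 1*(-495)))² = (-452 + (350 + 495))² = (-452 + 845)² = 393² = 154449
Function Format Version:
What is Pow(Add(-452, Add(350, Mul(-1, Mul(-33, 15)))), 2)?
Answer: 154449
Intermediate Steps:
Pow(Add(-452, Add(350, Mul(-1, Mul(-33, 15)))), 2) = Pow(Add(-452, Add(350, Mul(-1, -495))), 2) = Pow(Add(-452, Add(350, 495)), 2) = Pow(Add(-452, 845), 2) = Pow(393, 2) = 154449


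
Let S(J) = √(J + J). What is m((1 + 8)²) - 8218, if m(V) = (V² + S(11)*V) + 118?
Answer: -1539 + 81*√22 ≈ -1159.1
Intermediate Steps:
S(J) = √2*√J (S(J) = √(2*J) = √2*√J)
m(V) = 118 + V² + V*√22 (m(V) = (V² + (√2*√11)*V) + 118 = (V² + √22*V) + 118 = (V² + V*√22) + 118 = 118 + V² + V*√22)
m((1 + 8)²) - 8218 = (118 + ((1 + 8)²)² + (1 + 8)²*√22) - 8218 = (118 + (9²)² + 9²*√22) - 8218 = (118 + 81² + 81*√22) - 8218 = (118 + 6561 + 81*√22) - 8218 = (6679 + 81*√22) - 8218 = -1539 + 81*√22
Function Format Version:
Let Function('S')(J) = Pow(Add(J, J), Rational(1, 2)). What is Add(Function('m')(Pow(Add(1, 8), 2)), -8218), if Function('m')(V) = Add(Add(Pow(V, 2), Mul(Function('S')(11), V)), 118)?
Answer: Add(-1539, Mul(81, Pow(22, Rational(1, 2)))) ≈ -1159.1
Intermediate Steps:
Function('S')(J) = Mul(Pow(2, Rational(1, 2)), Pow(J, Rational(1, 2))) (Function('S')(J) = Pow(Mul(2, J), Rational(1, 2)) = Mul(Pow(2, Rational(1, 2)), Pow(J, Rational(1, 2))))
Function('m')(V) = Add(118, Pow(V, 2), Mul(V, Pow(22, Rational(1, 2)))) (Function('m')(V) = Add(Add(Pow(V, 2), Mul(Mul(Pow(2, Rational(1, 2)), Pow(11, Rational(1, 2))), V)), 118) = Add(Add(Pow(V, 2), Mul(Pow(22, Rational(1, 2)), V)), 118) = Add(Add(Pow(V, 2), Mul(V, Pow(22, Rational(1, 2)))), 118) = Add(118, Pow(V, 2), Mul(V, Pow(22, Rational(1, 2)))))
Add(Function('m')(Pow(Add(1, 8), 2)), -8218) = Add(Add(118, Pow(Pow(Add(1, 8), 2), 2), Mul(Pow(Add(1, 8), 2), Pow(22, Rational(1, 2)))), -8218) = Add(Add(118, Pow(Pow(9, 2), 2), Mul(Pow(9, 2), Pow(22, Rational(1, 2)))), -8218) = Add(Add(118, Pow(81, 2), Mul(81, Pow(22, Rational(1, 2)))), -8218) = Add(Add(118, 6561, Mul(81, Pow(22, Rational(1, 2)))), -8218) = Add(Add(6679, Mul(81, Pow(22, Rational(1, 2)))), -8218) = Add(-1539, Mul(81, Pow(22, Rational(1, 2))))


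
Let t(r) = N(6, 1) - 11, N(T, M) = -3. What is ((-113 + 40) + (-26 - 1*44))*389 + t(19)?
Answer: -55641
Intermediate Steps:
t(r) = -14 (t(r) = -3 - 11 = -14)
((-113 + 40) + (-26 - 1*44))*389 + t(19) = ((-113 + 40) + (-26 - 1*44))*389 - 14 = (-73 + (-26 - 44))*389 - 14 = (-73 - 70)*389 - 14 = -143*389 - 14 = -55627 - 14 = -55641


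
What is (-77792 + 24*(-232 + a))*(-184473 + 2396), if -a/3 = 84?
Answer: 16279140416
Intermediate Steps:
a = -252 (a = -3*84 = -252)
(-77792 + 24*(-232 + a))*(-184473 + 2396) = (-77792 + 24*(-232 - 252))*(-184473 + 2396) = (-77792 + 24*(-484))*(-182077) = (-77792 - 11616)*(-182077) = -89408*(-182077) = 16279140416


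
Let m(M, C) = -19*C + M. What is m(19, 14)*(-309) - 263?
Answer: 76060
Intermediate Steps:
m(M, C) = M - 19*C
m(19, 14)*(-309) - 263 = (19 - 19*14)*(-309) - 263 = (19 - 266)*(-309) - 263 = -247*(-309) - 263 = 76323 - 263 = 76060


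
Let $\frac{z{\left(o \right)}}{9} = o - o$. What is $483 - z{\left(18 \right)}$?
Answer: $483$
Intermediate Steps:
$z{\left(o \right)} = 0$ ($z{\left(o \right)} = 9 \left(o - o\right) = 9 \cdot 0 = 0$)
$483 - z{\left(18 \right)} = 483 - 0 = 483 + 0 = 483$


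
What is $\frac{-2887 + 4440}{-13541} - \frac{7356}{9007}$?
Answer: $- \frac{113595467}{121963787} \approx -0.93139$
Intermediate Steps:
$\frac{-2887 + 4440}{-13541} - \frac{7356}{9007} = 1553 \left(- \frac{1}{13541}\right) - \frac{7356}{9007} = - \frac{1553}{13541} - \frac{7356}{9007} = - \frac{113595467}{121963787}$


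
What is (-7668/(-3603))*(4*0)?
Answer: 0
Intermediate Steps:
(-7668/(-3603))*(4*0) = -7668*(-1/3603)*0 = (2556/1201)*0 = 0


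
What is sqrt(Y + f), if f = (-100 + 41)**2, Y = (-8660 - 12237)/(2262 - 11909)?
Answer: 2*sqrt(81039874322)/9647 ≈ 59.018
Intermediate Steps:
Y = 20897/9647 (Y = -20897/(-9647) = -20897*(-1/9647) = 20897/9647 ≈ 2.1662)
f = 3481 (f = (-59)**2 = 3481)
sqrt(Y + f) = sqrt(20897/9647 + 3481) = sqrt(33602104/9647) = 2*sqrt(81039874322)/9647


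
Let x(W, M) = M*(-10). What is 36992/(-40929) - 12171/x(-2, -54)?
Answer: -57569171/2455740 ≈ -23.443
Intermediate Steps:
x(W, M) = -10*M
36992/(-40929) - 12171/x(-2, -54) = 36992/(-40929) - 12171/((-10*(-54))) = 36992*(-1/40929) - 12171/540 = -36992/40929 - 12171*1/540 = -36992/40929 - 4057/180 = -57569171/2455740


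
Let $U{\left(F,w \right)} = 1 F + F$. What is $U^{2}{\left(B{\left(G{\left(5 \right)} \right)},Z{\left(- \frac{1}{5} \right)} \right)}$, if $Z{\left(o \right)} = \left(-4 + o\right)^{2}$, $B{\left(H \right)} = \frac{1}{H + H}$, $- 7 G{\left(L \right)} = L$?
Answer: $\frac{49}{25} \approx 1.96$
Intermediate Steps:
$G{\left(L \right)} = - \frac{L}{7}$
$B{\left(H \right)} = \frac{1}{2 H}$
$U{\left(F,w \right)} = 2 F$ ($U{\left(F,w \right)} = F + F = 2 F$)
$U^{2}{\left(B{\left(G{\left(5 \right)} \right)},Z{\left(- \frac{1}{5} \right)} \right)} = \left(2 \frac{1}{2 \left(\left(- \frac{1}{7}\right) 5\right)}\right)^{2} = \left(2 \frac{1}{2 \left(- \frac{5}{7}\right)}\right)^{2} = \left(2 \cdot \frac{1}{2} \left(- \frac{7}{5}\right)\right)^{2} = \left(2 \left(- \frac{7}{10}\right)\right)^{2} = \left(- \frac{7}{5}\right)^{2} = \frac{49}{25}$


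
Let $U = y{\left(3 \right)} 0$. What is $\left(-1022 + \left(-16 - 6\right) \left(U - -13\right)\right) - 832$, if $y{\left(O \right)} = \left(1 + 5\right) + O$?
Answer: $-2140$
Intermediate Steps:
$y{\left(O \right)} = 6 + O$
$U = 0$ ($U = \left(6 + 3\right) 0 = 9 \cdot 0 = 0$)
$\left(-1022 + \left(-16 - 6\right) \left(U - -13\right)\right) - 832 = \left(-1022 + \left(-16 - 6\right) \left(0 - -13\right)\right) - 832 = \left(-1022 - 22 \left(0 + 13\right)\right) - 832 = \left(-1022 - 286\right) - 832 = -1308 - 832 = -2140$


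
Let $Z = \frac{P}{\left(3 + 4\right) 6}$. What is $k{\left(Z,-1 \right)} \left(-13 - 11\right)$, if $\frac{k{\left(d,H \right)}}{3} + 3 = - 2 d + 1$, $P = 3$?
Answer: $\frac{1080}{7} \approx 154.29$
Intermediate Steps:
$Z = \frac{1}{14}$ ($Z = \frac{3}{\left(3 + 4\right) 6} = \frac{3}{7 \cdot 6} = \frac{3}{42} = 3 \cdot \frac{1}{42} = \frac{1}{14} \approx 0.071429$)
$k{\left(d,H \right)} = -6 - 6 d$ ($k{\left(d,H \right)} = -9 + 3 \left(- 2 d + 1\right) = -9 + 3 \left(1 - 2 d\right) = -9 - \left(-3 + 6 d\right) = -6 - 6 d$)
$k{\left(Z,-1 \right)} \left(-13 - 11\right) = \left(-6 - \frac{3}{7}\right) \left(-13 - 11\right) = \left(-6 - \frac{3}{7}\right) \left(-24\right) = \left(- \frac{45}{7}\right) \left(-24\right) = \frac{1080}{7}$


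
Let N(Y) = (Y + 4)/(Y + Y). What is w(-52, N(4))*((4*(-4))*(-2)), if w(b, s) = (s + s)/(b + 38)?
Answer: -32/7 ≈ -4.5714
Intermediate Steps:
N(Y) = (4 + Y)/(2*Y) (N(Y) = (4 + Y)/((2*Y)) = (4 + Y)*(1/(2*Y)) = (4 + Y)/(2*Y))
w(b, s) = 2*s/(38 + b) (w(b, s) = (2*s)/(38 + b) = 2*s/(38 + b))
w(-52, N(4))*((4*(-4))*(-2)) = (2*((½)*(4 + 4)/4)/(38 - 52))*((4*(-4))*(-2)) = (2*((½)*(¼)*8)/(-14))*(-16*(-2)) = (2*1*(-1/14))*32 = -⅐*32 = -32/7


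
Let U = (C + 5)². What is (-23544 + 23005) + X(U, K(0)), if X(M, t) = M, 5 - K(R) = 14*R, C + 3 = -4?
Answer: -535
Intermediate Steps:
C = -7 (C = -3 - 4 = -7)
U = 4 (U = (-7 + 5)² = (-2)² = 4)
K(R) = 5 - 14*R
(-23544 + 23005) + X(U, K(0)) = (-23544 + 23005) + 4 = -539 + 4 = -535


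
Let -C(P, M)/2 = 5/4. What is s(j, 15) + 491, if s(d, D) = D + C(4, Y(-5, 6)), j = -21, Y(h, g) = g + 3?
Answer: 1007/2 ≈ 503.50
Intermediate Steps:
Y(h, g) = 3 + g
C(P, M) = -5/2 (C(P, M) = -10/4 = -2*5/4 = -5/2)
s(d, D) = -5/2 + D (s(d, D) = D - 5/2 = -5/2 + D)
s(j, 15) + 491 = (-5/2 + 15) + 491 = 25/2 + 491 = 1007/2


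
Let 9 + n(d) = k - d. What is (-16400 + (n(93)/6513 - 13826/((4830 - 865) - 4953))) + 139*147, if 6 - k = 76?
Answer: 1001600179/247494 ≈ 4047.0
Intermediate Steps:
k = -70 (k = 6 - 1*76 = 6 - 76 = -70)
n(d) = -79 - d (n(d) = -9 + (-70 - d) = -79 - d)
(-16400 + (n(93)/6513 - 13826/((4830 - 865) - 4953))) + 139*147 = (-16400 + ((-79 - 1*93)/6513 - 13826/((4830 - 865) - 4953))) + 139*147 = (-16400 + ((-79 - 93)*(1/6513) - 13826/(3965 - 4953))) + 20433 = (-16400 + (-172*1/6513 - 13826/(-988))) + 20433 = (-16400 + (-172/6513 - 13826*(-1/988))) + 20433 = (-16400 + (-172/6513 + 6913/494)) + 20433 = (-16400 + 3456877/247494) + 20433 = -4055444723/247494 + 20433 = 1001600179/247494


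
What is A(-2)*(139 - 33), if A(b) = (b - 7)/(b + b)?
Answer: 477/2 ≈ 238.50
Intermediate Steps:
A(b) = (-7 + b)/(2*b) (A(b) = (-7 + b)/((2*b)) = (-7 + b)*(1/(2*b)) = (-7 + b)/(2*b))
A(-2)*(139 - 33) = ((½)*(-7 - 2)/(-2))*(139 - 33) = ((½)*(-½)*(-9))*106 = (9/4)*106 = 477/2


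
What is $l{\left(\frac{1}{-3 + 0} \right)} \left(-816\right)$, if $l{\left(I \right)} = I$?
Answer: $272$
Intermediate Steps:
$l{\left(\frac{1}{-3 + 0} \right)} \left(-816\right) = \frac{1}{-3 + 0} \left(-816\right) = \frac{1}{-3} \left(-816\right) = \left(- \frac{1}{3}\right) \left(-816\right) = 272$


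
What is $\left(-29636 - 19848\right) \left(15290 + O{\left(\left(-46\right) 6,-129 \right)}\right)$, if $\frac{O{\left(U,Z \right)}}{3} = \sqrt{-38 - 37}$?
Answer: $-756610360 - 742260 i \sqrt{3} \approx -7.5661 \cdot 10^{8} - 1.2856 \cdot 10^{6} i$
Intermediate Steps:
$O{\left(U,Z \right)} = 15 i \sqrt{3}$ ($O{\left(U,Z \right)} = 3 \sqrt{-38 - 37} = 3 \sqrt{-75} = 3 \cdot 5 i \sqrt{3} = 15 i \sqrt{3}$)
$\left(-29636 - 19848\right) \left(15290 + O{\left(\left(-46\right) 6,-129 \right)}\right) = \left(-29636 - 19848\right) \left(15290 + 15 i \sqrt{3}\right) = - 49484 \left(15290 + 15 i \sqrt{3}\right) = -756610360 - 742260 i \sqrt{3}$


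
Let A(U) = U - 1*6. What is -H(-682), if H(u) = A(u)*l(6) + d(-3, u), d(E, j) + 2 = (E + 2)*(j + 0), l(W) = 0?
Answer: -680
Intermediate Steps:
A(U) = -6 + U (A(U) = U - 6 = -6 + U)
d(E, j) = -2 + j*(2 + E) (d(E, j) = -2 + (E + 2)*(j + 0) = -2 + (2 + E)*j = -2 + j*(2 + E))
H(u) = -2 - u (H(u) = (-6 + u)*0 + (-2 + 2*u - 3*u) = 0 + (-2 - u) = -2 - u)
-H(-682) = -(-2 - 1*(-682)) = -(-2 + 682) = -1*680 = -680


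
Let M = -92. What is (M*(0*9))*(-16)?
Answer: 0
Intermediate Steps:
(M*(0*9))*(-16) = -0*9*(-16) = -92*0*(-16) = 0*(-16) = 0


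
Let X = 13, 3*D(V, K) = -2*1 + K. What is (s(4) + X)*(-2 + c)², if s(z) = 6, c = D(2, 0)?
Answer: 1216/9 ≈ 135.11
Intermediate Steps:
D(V, K) = -⅔ + K/3 (D(V, K) = (-2*1 + K)/3 = (-2 + K)/3 = -⅔ + K/3)
c = -⅔ (c = -⅔ + (⅓)*0 = -⅔ + 0 = -⅔ ≈ -0.66667)
(s(4) + X)*(-2 + c)² = (6 + 13)*(-2 - ⅔)² = 19*(-8/3)² = 19*(64/9) = 1216/9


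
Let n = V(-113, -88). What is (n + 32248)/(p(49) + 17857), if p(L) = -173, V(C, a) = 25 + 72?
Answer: 32345/17684 ≈ 1.8291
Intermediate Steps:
V(C, a) = 97
n = 97
(n + 32248)/(p(49) + 17857) = (97 + 32248)/(-173 + 17857) = 32345/17684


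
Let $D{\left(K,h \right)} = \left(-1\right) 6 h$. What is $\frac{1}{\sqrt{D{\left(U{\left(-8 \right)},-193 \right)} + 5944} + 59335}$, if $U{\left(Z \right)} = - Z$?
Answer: $\frac{59335}{3520635123} - \frac{\sqrt{7102}}{3520635123} \approx 1.683 \cdot 10^{-5}$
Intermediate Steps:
$D{\left(K,h \right)} = - 6 h$
$\frac{1}{\sqrt{D{\left(U{\left(-8 \right)},-193 \right)} + 5944} + 59335} = \frac{1}{\sqrt{\left(-6\right) \left(-193\right) + 5944} + 59335} = \frac{1}{\sqrt{1158 + 5944} + 59335} = \frac{1}{\sqrt{7102} + 59335} = \frac{1}{59335 + \sqrt{7102}}$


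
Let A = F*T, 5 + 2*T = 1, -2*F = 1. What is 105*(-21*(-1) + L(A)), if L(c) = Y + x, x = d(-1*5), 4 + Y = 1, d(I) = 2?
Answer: 2100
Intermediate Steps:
F = -½ (F = -½*1 = -½ ≈ -0.50000)
Y = -3 (Y = -4 + 1 = -3)
T = -2 (T = -5/2 + (½)*1 = -5/2 + ½ = -2)
x = 2
A = 1 (A = -½*(-2) = 1)
L(c) = -1 (L(c) = -3 + 2 = -1)
105*(-21*(-1) + L(A)) = 105*(-21*(-1) - 1) = 105*(21 - 1) = 105*20 = 2100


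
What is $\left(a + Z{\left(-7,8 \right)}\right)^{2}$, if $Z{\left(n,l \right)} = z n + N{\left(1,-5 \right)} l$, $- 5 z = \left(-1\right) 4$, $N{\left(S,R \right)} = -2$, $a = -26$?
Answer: $\frac{56644}{25} \approx 2265.8$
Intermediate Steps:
$z = \frac{4}{5}$ ($z = - \frac{\left(-1\right) 4}{5} = \left(- \frac{1}{5}\right) \left(-4\right) = \frac{4}{5} \approx 0.8$)
$Z{\left(n,l \right)} = - 2 l + \frac{4 n}{5}$ ($Z{\left(n,l \right)} = \frac{4 n}{5} - 2 l = - 2 l + \frac{4 n}{5}$)
$\left(a + Z{\left(-7,8 \right)}\right)^{2} = \left(-26 + \left(\left(-2\right) 8 + \frac{4}{5} \left(-7\right)\right)\right)^{2} = \left(-26 - \frac{108}{5}\right)^{2} = \left(- \frac{238}{5}\right)^{2} = \frac{56644}{25}$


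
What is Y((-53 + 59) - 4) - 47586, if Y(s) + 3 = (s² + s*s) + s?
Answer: -47579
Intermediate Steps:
Y(s) = -3 + s + 2*s² (Y(s) = -3 + ((s² + s*s) + s) = -3 + ((s² + s²) + s) = -3 + (2*s² + s) = -3 + (s + 2*s²) = -3 + s + 2*s²)
Y((-53 + 59) - 4) - 47586 = (-3 + ((-53 + 59) - 4) + 2*((-53 + 59) - 4)²) - 47586 = (-3 + (6 - 4) + 2*(6 - 4)²) - 47586 = (-3 + 2 + 2*2²) - 47586 = (-3 + 2 + 2*4) - 47586 = (-3 + 2 + 8) - 47586 = 7 - 47586 = -47579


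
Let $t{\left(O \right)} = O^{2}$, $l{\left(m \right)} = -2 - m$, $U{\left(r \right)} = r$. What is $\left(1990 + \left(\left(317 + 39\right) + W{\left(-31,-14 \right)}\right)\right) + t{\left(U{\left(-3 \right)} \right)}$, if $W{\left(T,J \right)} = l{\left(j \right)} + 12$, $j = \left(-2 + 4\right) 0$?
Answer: $2365$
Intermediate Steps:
$j = 0$ ($j = 2 \cdot 0 = 0$)
$W{\left(T,J \right)} = 10$ ($W{\left(T,J \right)} = \left(-2 - 0\right) + 12 = \left(-2 + 0\right) + 12 = -2 + 12 = 10$)
$\left(1990 + \left(\left(317 + 39\right) + W{\left(-31,-14 \right)}\right)\right) + t{\left(U{\left(-3 \right)} \right)} = \left(1990 + \left(\left(317 + 39\right) + 10\right)\right) + \left(-3\right)^{2} = \left(1990 + \left(356 + 10\right)\right) + 9 = \left(1990 + 366\right) + 9 = 2356 + 9 = 2365$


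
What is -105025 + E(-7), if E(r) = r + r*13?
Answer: -105123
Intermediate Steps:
E(r) = 14*r (E(r) = r + 13*r = 14*r)
-105025 + E(-7) = -105025 + 14*(-7) = -105025 - 98 = -105123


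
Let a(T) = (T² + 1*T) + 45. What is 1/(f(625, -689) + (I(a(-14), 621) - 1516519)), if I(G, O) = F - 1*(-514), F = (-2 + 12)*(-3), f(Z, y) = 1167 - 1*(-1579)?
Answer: -1/1513289 ≈ -6.6081e-7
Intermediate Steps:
f(Z, y) = 2746 (f(Z, y) = 1167 + 1579 = 2746)
F = -30 (F = 10*(-3) = -30)
a(T) = 45 + T + T² (a(T) = (T² + T) + 45 = (T + T²) + 45 = 45 + T + T²)
I(G, O) = 484 (I(G, O) = -30 - 1*(-514) = -30 + 514 = 484)
1/(f(625, -689) + (I(a(-14), 621) - 1516519)) = 1/(2746 + (484 - 1516519)) = 1/(2746 - 1516035) = 1/(-1513289) = -1/1513289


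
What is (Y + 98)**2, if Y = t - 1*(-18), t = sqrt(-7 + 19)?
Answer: 13468 + 464*sqrt(3) ≈ 14272.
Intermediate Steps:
t = 2*sqrt(3) (t = sqrt(12) = 2*sqrt(3) ≈ 3.4641)
Y = 18 + 2*sqrt(3) (Y = 2*sqrt(3) - 1*(-18) = 2*sqrt(3) + 18 = 18 + 2*sqrt(3) ≈ 21.464)
(Y + 98)**2 = ((18 + 2*sqrt(3)) + 98)**2 = (116 + 2*sqrt(3))**2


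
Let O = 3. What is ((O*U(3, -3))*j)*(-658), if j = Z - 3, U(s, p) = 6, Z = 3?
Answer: 0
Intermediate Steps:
j = 0 (j = 3 - 3 = 0)
((O*U(3, -3))*j)*(-658) = ((3*6)*0)*(-658) = (18*0)*(-658) = 0*(-658) = 0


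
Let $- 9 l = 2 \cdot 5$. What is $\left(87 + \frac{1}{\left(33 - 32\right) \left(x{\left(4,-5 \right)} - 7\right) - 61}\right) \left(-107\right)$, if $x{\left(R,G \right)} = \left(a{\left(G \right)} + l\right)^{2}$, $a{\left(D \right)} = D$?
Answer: $- \frac{23105580}{2483} \approx -9305.5$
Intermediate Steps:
$l = - \frac{10}{9}$ ($l = - \frac{2 \cdot 5}{9} = \left(- \frac{1}{9}\right) 10 = - \frac{10}{9} \approx -1.1111$)
$x{\left(R,G \right)} = \left(- \frac{10}{9} + G\right)^{2}$ ($x{\left(R,G \right)} = \left(G - \frac{10}{9}\right)^{2} = \left(- \frac{10}{9} + G\right)^{2}$)
$\left(87 + \frac{1}{\left(33 - 32\right) \left(x{\left(4,-5 \right)} - 7\right) - 61}\right) \left(-107\right) = \left(87 + \frac{1}{\left(33 - 32\right) \left(\frac{\left(-10 + 9 \left(-5\right)\right)^{2}}{81} - 7\right) - 61}\right) \left(-107\right) = \left(87 + \frac{1}{1 \left(\frac{\left(-10 - 45\right)^{2}}{81} - 7\right) - 61}\right) \left(-107\right) = \left(87 + \frac{1}{1 \left(\frac{\left(-55\right)^{2}}{81} - 7\right) - 61}\right) \left(-107\right) = \left(87 + \frac{1}{1 \left(\frac{1}{81} \cdot 3025 - 7\right) - 61}\right) \left(-107\right) = \left(87 + \frac{1}{1 \left(\frac{3025}{81} - 7\right) - 61}\right) \left(-107\right) = \left(87 + \frac{1}{1 \cdot \frac{2458}{81} - 61}\right) \left(-107\right) = \left(87 + \frac{1}{\frac{2458}{81} - 61}\right) \left(-107\right) = \left(87 + \frac{1}{- \frac{2483}{81}}\right) \left(-107\right) = \left(87 - \frac{81}{2483}\right) \left(-107\right) = \frac{215940}{2483} \left(-107\right) = - \frac{23105580}{2483}$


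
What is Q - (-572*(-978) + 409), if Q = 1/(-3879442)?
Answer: -2171808617651/3879442 ≈ -5.5983e+5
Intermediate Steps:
Q = -1/3879442 ≈ -2.5777e-7
Q - (-572*(-978) + 409) = -1/3879442 - (-572*(-978) + 409) = -1/3879442 - (559416 + 409) = -1/3879442 - 1*559825 = -1/3879442 - 559825 = -2171808617651/3879442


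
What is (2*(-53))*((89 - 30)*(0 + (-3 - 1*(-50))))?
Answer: -293938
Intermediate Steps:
(2*(-53))*((89 - 30)*(0 + (-3 - 1*(-50)))) = -6254*(0 + (-3 + 50)) = -6254*(0 + 47) = -6254*47 = -106*2773 = -293938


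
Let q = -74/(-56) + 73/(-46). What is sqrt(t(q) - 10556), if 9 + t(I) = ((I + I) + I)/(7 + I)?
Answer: I*sqrt(198725321366)/4337 ≈ 102.79*I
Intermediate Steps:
q = -171/644 (q = -74*(-1/56) + 73*(-1/46) = 37/28 - 73/46 = -171/644 ≈ -0.26553)
t(I) = -9 + 3*I/(7 + I) (t(I) = -9 + ((I + I) + I)/(7 + I) = -9 + (2*I + I)/(7 + I) = -9 + (3*I)/(7 + I) = -9 + 3*I/(7 + I))
sqrt(t(q) - 10556) = sqrt(3*(-21 - 2*(-171/644))/(7 - 171/644) - 10556) = sqrt(3*(-21 + 171/322)/(4337/644) - 10556) = sqrt(3*(644/4337)*(-6591/322) - 10556) = sqrt(-39546/4337 - 10556) = sqrt(-45820918/4337) = I*sqrt(198725321366)/4337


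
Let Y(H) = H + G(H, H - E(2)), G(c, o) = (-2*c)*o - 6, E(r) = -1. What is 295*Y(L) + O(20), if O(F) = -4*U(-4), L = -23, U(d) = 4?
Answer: -307111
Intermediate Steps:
O(F) = -16 (O(F) = -4*4 = -16)
G(c, o) = -6 - 2*c*o (G(c, o) = -2*c*o - 6 = -6 - 2*c*o)
Y(H) = -6 + H - 2*H*(1 + H) (Y(H) = H + (-6 - 2*H*(H - 1*(-1))) = H + (-6 - 2*H*(H + 1)) = H + (-6 - 2*H*(1 + H)) = -6 + H - 2*H*(1 + H))
295*Y(L) + O(20) = 295*(-6 - 23 - 2*(-23)*(1 - 23)) - 16 = 295*(-6 - 23 - 2*(-23)*(-22)) - 16 = 295*(-6 - 23 - 1012) - 16 = 295*(-1041) - 16 = -307095 - 16 = -307111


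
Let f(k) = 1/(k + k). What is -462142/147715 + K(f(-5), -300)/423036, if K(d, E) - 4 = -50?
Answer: -97754749001/31244381370 ≈ -3.1287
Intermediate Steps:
f(k) = 1/(2*k)
K(d, E) = -46 (K(d, E) = 4 - 50 = -46)
-462142/147715 + K(f(-5), -300)/423036 = -462142/147715 - 46/423036 = -462142*1/147715 - 46*1/423036 = -462142/147715 - 23/211518 = -97754749001/31244381370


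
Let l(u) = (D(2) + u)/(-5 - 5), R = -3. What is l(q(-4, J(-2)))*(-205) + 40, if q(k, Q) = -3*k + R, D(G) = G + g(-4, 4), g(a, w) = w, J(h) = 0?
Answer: 695/2 ≈ 347.50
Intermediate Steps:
D(G) = 4 + G (D(G) = G + 4 = 4 + G)
q(k, Q) = -3 - 3*k (q(k, Q) = -3*k - 3 = -3 - 3*k)
l(u) = -⅗ - u/10 (l(u) = ((4 + 2) + u)/(-5 - 5) = (6 + u)/(-10) = (6 + u)*(-⅒) = -⅗ - u/10)
l(q(-4, J(-2)))*(-205) + 40 = (-⅗ - (-3 - 3*(-4))/10)*(-205) + 40 = (-⅗ - (-3 + 12)/10)*(-205) + 40 = (-⅗ - ⅒*9)*(-205) + 40 = (-⅗ - 9/10)*(-205) + 40 = -3/2*(-205) + 40 = 615/2 + 40 = 695/2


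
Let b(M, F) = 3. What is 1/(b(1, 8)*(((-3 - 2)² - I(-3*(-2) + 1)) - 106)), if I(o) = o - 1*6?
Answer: -1/246 ≈ -0.0040650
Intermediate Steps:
I(o) = -6 + o (I(o) = o - 6 = -6 + o)
1/(b(1, 8)*(((-3 - 2)² - I(-3*(-2) + 1)) - 106)) = 1/(3*(((-3 - 2)² - (-6 + (-3*(-2) + 1))) - 106)) = 1/(3*(((-5)² - (-6 + (6 + 1))) - 106)) = 1/(3*((25 - (-6 + 7)) - 106)) = 1/(3*((25 - 1*1) - 106)) = 1/(3*((25 - 1) - 106)) = 1/(3*(24 - 106)) = 1/(3*(-82)) = 1/(-246) = -1/246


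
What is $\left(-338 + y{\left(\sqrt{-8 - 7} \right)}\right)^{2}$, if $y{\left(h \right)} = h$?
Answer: $\left(338 - i \sqrt{15}\right)^{2} \approx 1.1423 \cdot 10^{5} - 2618.1 i$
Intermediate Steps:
$\left(-338 + y{\left(\sqrt{-8 - 7} \right)}\right)^{2} = \left(-338 + \sqrt{-8 - 7}\right)^{2} = \left(-338 + \sqrt{-15}\right)^{2} = \left(-338 + i \sqrt{15}\right)^{2}$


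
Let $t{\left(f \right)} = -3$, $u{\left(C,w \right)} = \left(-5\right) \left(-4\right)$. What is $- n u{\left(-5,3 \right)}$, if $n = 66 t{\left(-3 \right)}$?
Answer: $3960$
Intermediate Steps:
$u{\left(C,w \right)} = 20$
$n = -198$ ($n = 66 \left(-3\right) = -198$)
$- n u{\left(-5,3 \right)} = - \left(-198\right) 20 = \left(-1\right) \left(-3960\right) = 3960$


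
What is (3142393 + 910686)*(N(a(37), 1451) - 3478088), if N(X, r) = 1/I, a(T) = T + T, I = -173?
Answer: -2438775023953775/173 ≈ -1.4097e+13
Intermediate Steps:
a(T) = 2*T
N(X, r) = -1/173 (N(X, r) = 1/(-173) = -1/173)
(3142393 + 910686)*(N(a(37), 1451) - 3478088) = (3142393 + 910686)*(-1/173 - 3478088) = 4053079*(-601709225/173) = -2438775023953775/173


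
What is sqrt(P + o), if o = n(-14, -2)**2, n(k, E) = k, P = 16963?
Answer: sqrt(17159) ≈ 130.99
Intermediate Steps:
o = 196 (o = (-14)**2 = 196)
sqrt(P + o) = sqrt(16963 + 196) = sqrt(17159)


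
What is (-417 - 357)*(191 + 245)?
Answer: -337464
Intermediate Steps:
(-417 - 357)*(191 + 245) = -774*436 = -337464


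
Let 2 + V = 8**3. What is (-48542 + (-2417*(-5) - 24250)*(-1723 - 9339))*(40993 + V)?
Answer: 5583012114064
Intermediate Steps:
V = 510 (V = -2 + 8**3 = -2 + 512 = 510)
(-48542 + (-2417*(-5) - 24250)*(-1723 - 9339))*(40993 + V) = (-48542 + (-2417*(-5) - 24250)*(-1723 - 9339))*(40993 + 510) = (-48542 + (12085 - 24250)*(-11062))*41503 = (-48542 - 12165*(-11062))*41503 = (-48542 + 134569230)*41503 = 134520688*41503 = 5583012114064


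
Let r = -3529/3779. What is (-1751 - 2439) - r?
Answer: -15830481/3779 ≈ -4189.1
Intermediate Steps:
r = -3529/3779 (r = -3529*1/3779 = -3529/3779 ≈ -0.93384)
(-1751 - 2439) - r = (-1751 - 2439) - 1*(-3529/3779) = -4190 + 3529/3779 = -15830481/3779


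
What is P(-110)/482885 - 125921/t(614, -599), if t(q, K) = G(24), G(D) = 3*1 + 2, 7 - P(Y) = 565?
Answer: -2432214595/96577 ≈ -25184.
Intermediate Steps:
P(Y) = -558 (P(Y) = 7 - 1*565 = 7 - 565 = -558)
G(D) = 5 (G(D) = 3 + 2 = 5)
t(q, K) = 5
P(-110)/482885 - 125921/t(614, -599) = -558/482885 - 125921/5 = -2432214595/96577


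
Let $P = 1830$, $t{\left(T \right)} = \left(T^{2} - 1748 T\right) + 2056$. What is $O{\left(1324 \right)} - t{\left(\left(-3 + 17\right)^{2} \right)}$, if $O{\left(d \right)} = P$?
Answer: $303966$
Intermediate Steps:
$t{\left(T \right)} = 2056 + T^{2} - 1748 T$
$O{\left(d \right)} = 1830$
$O{\left(1324 \right)} - t{\left(\left(-3 + 17\right)^{2} \right)} = 1830 - \left(2056 + \left(\left(-3 + 17\right)^{2}\right)^{2} - 1748 \left(-3 + 17\right)^{2}\right) = 1830 - \left(2056 + \left(14^{2}\right)^{2} - 1748 \cdot 14^{2}\right) = 1830 - \left(2056 + 196^{2} - 342608\right) = 1830 - \left(2056 + 38416 - 342608\right) = 1830 - -302136 = 1830 + 302136 = 303966$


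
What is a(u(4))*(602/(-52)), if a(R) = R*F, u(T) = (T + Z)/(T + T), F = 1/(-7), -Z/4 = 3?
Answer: -43/26 ≈ -1.6538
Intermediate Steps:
Z = -12 (Z = -4*3 = -12)
F = -⅐ (F = 1*(-⅐) = -⅐ ≈ -0.14286)
u(T) = (-12 + T)/(2*T) (u(T) = (T - 12)/(T + T) = (-12 + T)/((2*T)) = (-12 + T)*(1/(2*T)) = (-12 + T)/(2*T))
a(R) = -R/7 (a(R) = R*(-⅐) = -R/7)
a(u(4))*(602/(-52)) = (-(-12 + 4)/(14*4))*(602/(-52)) = (-(-8)/(14*4))*(602*(-1/52)) = -⅐*(-1)*(-301/26) = (⅐)*(-301/26) = -43/26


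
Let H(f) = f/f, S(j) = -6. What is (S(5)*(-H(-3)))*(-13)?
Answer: -78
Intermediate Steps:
H(f) = 1
(S(5)*(-H(-3)))*(-13) = -(-6)*(-13) = -6*(-1)*(-13) = 6*(-13) = -78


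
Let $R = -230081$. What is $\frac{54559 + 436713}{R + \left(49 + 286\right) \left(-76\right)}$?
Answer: $- \frac{491272}{255541} \approx -1.9225$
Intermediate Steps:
$\frac{54559 + 436713}{R + \left(49 + 286\right) \left(-76\right)} = \frac{54559 + 436713}{-230081 + \left(49 + 286\right) \left(-76\right)} = \frac{491272}{-230081 + 335 \left(-76\right)} = \frac{491272}{-230081 - 25460} = \frac{491272}{-255541} = 491272 \left(- \frac{1}{255541}\right) = - \frac{491272}{255541}$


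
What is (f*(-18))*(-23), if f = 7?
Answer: 2898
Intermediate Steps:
(f*(-18))*(-23) = (7*(-18))*(-23) = -126*(-23) = 2898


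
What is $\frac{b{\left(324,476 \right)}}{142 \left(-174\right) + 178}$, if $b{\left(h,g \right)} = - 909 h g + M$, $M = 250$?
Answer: $\frac{70094683}{12265} \approx 5715.0$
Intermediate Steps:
$b{\left(h,g \right)} = 250 - 909 g h$ ($b{\left(h,g \right)} = - 909 h g + 250 = - 909 g h + 250 = 250 - 909 g h$)
$\frac{b{\left(324,476 \right)}}{142 \left(-174\right) + 178} = \frac{250 - 432684 \cdot 324}{142 \left(-174\right) + 178} = \frac{250 - 140189616}{-24708 + 178} = - \frac{140189366}{-24530} = \left(-140189366\right) \left(- \frac{1}{24530}\right) = \frac{70094683}{12265}$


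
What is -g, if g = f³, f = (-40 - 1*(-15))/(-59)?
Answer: -15625/205379 ≈ -0.076079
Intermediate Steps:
f = 25/59 (f = (-40 + 15)*(-1/59) = -25*(-1/59) = 25/59 ≈ 0.42373)
g = 15625/205379 (g = (25/59)³ = 15625/205379 ≈ 0.076079)
-g = -1*15625/205379 = -15625/205379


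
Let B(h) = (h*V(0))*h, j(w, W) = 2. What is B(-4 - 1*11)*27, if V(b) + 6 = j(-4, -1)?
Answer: -24300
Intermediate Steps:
V(b) = -4 (V(b) = -6 + 2 = -4)
B(h) = -4*h² (B(h) = (h*(-4))*h = (-4*h)*h = -4*h²)
B(-4 - 1*11)*27 = -4*(-4 - 1*11)²*27 = -4*(-4 - 11)²*27 = -4*(-15)²*27 = -4*225*27 = -900*27 = -24300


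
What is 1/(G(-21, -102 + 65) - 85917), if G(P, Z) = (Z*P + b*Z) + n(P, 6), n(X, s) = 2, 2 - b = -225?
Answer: -1/93537 ≈ -1.0691e-5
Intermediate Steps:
b = 227 (b = 2 - 1*(-225) = 2 + 225 = 227)
G(P, Z) = 2 + 227*Z + P*Z (G(P, Z) = (Z*P + 227*Z) + 2 = (P*Z + 227*Z) + 2 = (227*Z + P*Z) + 2 = 2 + 227*Z + P*Z)
1/(G(-21, -102 + 65) - 85917) = 1/((2 + 227*(-102 + 65) - 21*(-102 + 65)) - 85917) = 1/((2 + 227*(-37) - 21*(-37)) - 85917) = 1/((2 - 8399 + 777) - 85917) = 1/(-7620 - 85917) = 1/(-93537) = -1/93537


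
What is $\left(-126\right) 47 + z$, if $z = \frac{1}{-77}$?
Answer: $- \frac{455995}{77} \approx -5922.0$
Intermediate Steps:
$z = - \frac{1}{77} \approx -0.012987$
$\left(-126\right) 47 + z = \left(-126\right) 47 - \frac{1}{77} = -5922 - \frac{1}{77} = - \frac{455995}{77}$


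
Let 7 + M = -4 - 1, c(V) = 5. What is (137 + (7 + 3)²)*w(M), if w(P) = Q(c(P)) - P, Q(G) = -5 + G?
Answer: 2844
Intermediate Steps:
M = -12 (M = -7 + (-4 - 1) = -7 - 5 = -12)
w(P) = -P (w(P) = (-5 + 5) - P = 0 - P = -P)
(137 + (7 + 3)²)*w(M) = (137 + (7 + 3)²)*(-1*(-12)) = (137 + 10²)*12 = (137 + 100)*12 = 237*12 = 2844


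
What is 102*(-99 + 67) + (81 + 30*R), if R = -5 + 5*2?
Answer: -3033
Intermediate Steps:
R = 5 (R = -5 + 10 = 5)
102*(-99 + 67) + (81 + 30*R) = 102*(-99 + 67) + (81 + 30*5) = 102*(-32) + (81 + 150) = -3264 + 231 = -3033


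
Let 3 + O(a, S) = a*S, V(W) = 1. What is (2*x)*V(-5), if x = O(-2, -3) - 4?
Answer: -2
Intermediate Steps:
O(a, S) = -3 + S*a (O(a, S) = -3 + a*S = -3 + S*a)
x = -1 (x = (-3 - 3*(-2)) - 4 = (-3 + 6) - 4 = 3 - 4 = -1)
(2*x)*V(-5) = (2*(-1))*1 = -2*1 = -2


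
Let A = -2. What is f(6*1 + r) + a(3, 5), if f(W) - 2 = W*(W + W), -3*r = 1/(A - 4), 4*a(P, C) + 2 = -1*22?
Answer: 11233/162 ≈ 69.339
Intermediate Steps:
a(P, C) = -6 (a(P, C) = -½ + (-1*22)/4 = -½ + (¼)*(-22) = -½ - 11/2 = -6)
r = 1/18 (r = -1/(3*(-2 - 4)) = -⅓/(-6) = -⅓*(-⅙) = 1/18 ≈ 0.055556)
f(W) = 2 + 2*W² (f(W) = 2 + W*(W + W) = 2 + W*(2*W) = 2 + 2*W²)
f(6*1 + r) + a(3, 5) = (2 + 2*(6*1 + 1/18)²) - 6 = (2 + 2*(6 + 1/18)²) - 6 = (2 + 2*(109/18)²) - 6 = (2 + 2*(11881/324)) - 6 = (2 + 11881/162) - 6 = 12205/162 - 6 = 11233/162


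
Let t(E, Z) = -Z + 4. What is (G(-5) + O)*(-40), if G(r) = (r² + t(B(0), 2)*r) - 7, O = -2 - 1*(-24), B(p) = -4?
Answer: -1200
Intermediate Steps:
t(E, Z) = 4 - Z
O = 22 (O = -2 + 24 = 22)
G(r) = -7 + r² + 2*r (G(r) = (r² + (4 - 1*2)*r) - 7 = (r² + (4 - 2)*r) - 7 = (r² + 2*r) - 7 = -7 + r² + 2*r)
(G(-5) + O)*(-40) = ((-7 + (-5)² + 2*(-5)) + 22)*(-40) = ((-7 + 25 - 10) + 22)*(-40) = (8 + 22)*(-40) = 30*(-40) = -1200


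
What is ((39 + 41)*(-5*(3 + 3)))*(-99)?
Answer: 237600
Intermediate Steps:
((39 + 41)*(-5*(3 + 3)))*(-99) = (80*(-5*6))*(-99) = (80*(-30))*(-99) = -2400*(-99) = 237600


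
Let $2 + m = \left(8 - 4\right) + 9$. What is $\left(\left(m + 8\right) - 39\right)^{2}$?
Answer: $400$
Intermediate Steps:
$m = 11$ ($m = -2 + \left(\left(8 - 4\right) + 9\right) = -2 + \left(4 + 9\right) = -2 + 13 = 11$)
$\left(\left(m + 8\right) - 39\right)^{2} = \left(\left(11 + 8\right) - 39\right)^{2} = \left(19 - 39\right)^{2} = \left(-20\right)^{2} = 400$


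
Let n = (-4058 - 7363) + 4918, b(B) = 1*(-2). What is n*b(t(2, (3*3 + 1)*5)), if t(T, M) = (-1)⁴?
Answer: 13006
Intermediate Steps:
t(T, M) = 1
b(B) = -2
n = -6503 (n = -11421 + 4918 = -6503)
n*b(t(2, (3*3 + 1)*5)) = -6503*(-2) = 13006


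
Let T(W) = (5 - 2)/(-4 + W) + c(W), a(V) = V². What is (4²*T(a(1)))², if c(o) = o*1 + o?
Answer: 256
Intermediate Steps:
c(o) = 2*o (c(o) = o + o = 2*o)
T(W) = 2*W + 3/(-4 + W) (T(W) = (5 - 2)/(-4 + W) + 2*W = 3/(-4 + W) + 2*W = 2*W + 3/(-4 + W))
(4²*T(a(1)))² = (4²*((3 - 8*1² + 2*(1²)²)/(-4 + 1²)))² = (16*((3 - 8*1 + 2*1²)/(-4 + 1)))² = (16*((3 - 8 + 2*1)/(-3)))² = (16*(-(3 - 8 + 2)/3))² = (16*(-⅓*(-3)))² = (16*1)² = 16² = 256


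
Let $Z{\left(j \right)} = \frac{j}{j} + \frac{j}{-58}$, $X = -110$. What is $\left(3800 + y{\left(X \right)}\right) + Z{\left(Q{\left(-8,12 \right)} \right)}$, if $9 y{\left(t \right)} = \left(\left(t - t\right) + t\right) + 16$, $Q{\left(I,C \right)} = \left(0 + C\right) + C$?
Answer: $\frac{989227}{261} \approx 3790.1$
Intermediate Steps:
$Q{\left(I,C \right)} = 2 C$ ($Q{\left(I,C \right)} = C + C = 2 C$)
$Z{\left(j \right)} = 1 - \frac{j}{58}$ ($Z{\left(j \right)} = 1 + j \left(- \frac{1}{58}\right) = 1 - \frac{j}{58}$)
$y{\left(t \right)} = \frac{16}{9} + \frac{t}{9}$ ($y{\left(t \right)} = \frac{\left(\left(t - t\right) + t\right) + 16}{9} = \frac{\left(0 + t\right) + 16}{9} = \frac{t + 16}{9} = \frac{16 + t}{9} = \frac{16}{9} + \frac{t}{9}$)
$\left(3800 + y{\left(X \right)}\right) + Z{\left(Q{\left(-8,12 \right)} \right)} = \left(3800 + \left(\frac{16}{9} + \frac{1}{9} \left(-110\right)\right)\right) + \left(1 - \frac{2 \cdot 12}{58}\right) = \left(3800 + \left(\frac{16}{9} - \frac{110}{9}\right)\right) + \left(1 - \frac{12}{29}\right) = \left(3800 - \frac{94}{9}\right) + \left(1 - \frac{12}{29}\right) = \frac{34106}{9} + \frac{17}{29} = \frac{989227}{261}$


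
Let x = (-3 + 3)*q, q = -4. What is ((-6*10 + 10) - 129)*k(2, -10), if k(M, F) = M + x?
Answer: -358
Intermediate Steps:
x = 0 (x = (-3 + 3)*(-4) = 0*(-4) = 0)
k(M, F) = M (k(M, F) = M + 0 = M)
((-6*10 + 10) - 129)*k(2, -10) = ((-6*10 + 10) - 129)*2 = ((-60 + 10) - 129)*2 = (-50 - 129)*2 = -179*2 = -358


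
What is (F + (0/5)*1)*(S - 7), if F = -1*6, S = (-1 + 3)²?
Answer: 18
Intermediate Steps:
S = 4 (S = 2² = 4)
F = -6
(F + (0/5)*1)*(S - 7) = (-6 + (0/5)*1)*(4 - 7) = (-6 + (0*(⅕))*1)*(-3) = (-6 + 0*1)*(-3) = (-6 + 0)*(-3) = -6*(-3) = 18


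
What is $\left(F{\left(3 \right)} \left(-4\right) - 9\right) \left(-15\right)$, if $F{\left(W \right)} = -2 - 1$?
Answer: $-45$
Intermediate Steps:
$F{\left(W \right)} = -3$
$\left(F{\left(3 \right)} \left(-4\right) - 9\right) \left(-15\right) = \left(\left(-3\right) \left(-4\right) - 9\right) \left(-15\right) = \left(12 - 9\right) \left(-15\right) = 3 \left(-15\right) = -45$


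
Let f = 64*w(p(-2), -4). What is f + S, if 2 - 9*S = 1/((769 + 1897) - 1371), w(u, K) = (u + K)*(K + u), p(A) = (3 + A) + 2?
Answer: 249503/3885 ≈ 64.222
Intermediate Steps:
p(A) = 5 + A
w(u, K) = (K + u)² (w(u, K) = (K + u)*(K + u) = (K + u)²)
S = 863/3885 (S = 2/9 - 1/(9*((769 + 1897) - 1371)) = 2/9 - 1/(9*(2666 - 1371)) = 2/9 - ⅑/1295 = 2/9 - ⅑*1/1295 = 2/9 - 1/11655 = 863/3885 ≈ 0.22214)
f = 64 (f = 64*(-4 + (5 - 2))² = 64*(-4 + 3)² = 64*(-1)² = 64*1 = 64)
f + S = 64 + 863/3885 = 249503/3885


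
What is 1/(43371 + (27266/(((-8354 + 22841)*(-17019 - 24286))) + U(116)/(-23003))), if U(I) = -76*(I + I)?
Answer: 13764662461605/596997725728823777 ≈ 2.3056e-5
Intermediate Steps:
U(I) = -152*I
1/(43371 + (27266/(((-8354 + 22841)*(-17019 - 24286))) + U(116)/(-23003))) = 1/(43371 + (27266/(((-8354 + 22841)*(-17019 - 24286))) - 152*116/(-23003))) = 1/(43371 + (27266/((14487*(-41305))) - 17632*(-1/23003))) = 1/(43371 + (27266/(-598385535) + 17632/23003)) = 1/(43371 + (27266*(-1/598385535) + 17632/23003)) = 1/(43371 + (-27266/598385535 + 17632/23003)) = 1/(43371 + 10550106553322/13764662461605) = 1/(596997725728823777/13764662461605) = 13764662461605/596997725728823777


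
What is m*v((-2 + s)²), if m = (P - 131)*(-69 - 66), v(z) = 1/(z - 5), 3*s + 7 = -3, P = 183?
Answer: -63180/211 ≈ -299.43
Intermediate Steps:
s = -10/3 (s = -7/3 + (⅓)*(-3) = -7/3 - 1 = -10/3 ≈ -3.3333)
v(z) = 1/(-5 + z)
m = -7020 (m = (183 - 131)*(-69 - 66) = 52*(-135) = -7020)
m*v((-2 + s)²) = -7020/(-5 + (-2 - 10/3)²) = -7020/(-5 + (-16/3)²) = -7020/(-5 + 256/9) = -7020/211/9 = -7020*9/211 = -63180/211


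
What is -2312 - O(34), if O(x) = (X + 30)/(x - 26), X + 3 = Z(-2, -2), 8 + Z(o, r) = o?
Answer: -18513/8 ≈ -2314.1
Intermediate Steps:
Z(o, r) = -8 + o
X = -13 (X = -3 + (-8 - 2) = -3 - 10 = -13)
O(x) = 17/(-26 + x) (O(x) = (-13 + 30)/(x - 26) = 17/(-26 + x))
-2312 - O(34) = -2312 - 17/(-26 + 34) = -2312 - 17/8 = -18513/8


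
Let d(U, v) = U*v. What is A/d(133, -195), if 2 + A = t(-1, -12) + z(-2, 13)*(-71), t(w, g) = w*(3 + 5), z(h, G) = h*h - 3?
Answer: 27/8645 ≈ 0.0031232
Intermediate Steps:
z(h, G) = -3 + h² (z(h, G) = h² - 3 = -3 + h²)
t(w, g) = 8*w (t(w, g) = w*8 = 8*w)
A = -81 (A = -2 + (8*(-1) + (-3 + (-2)²)*(-71)) = -2 + (-8 + (-3 + 4)*(-71)) = -2 + (-8 + 1*(-71)) = -2 + (-8 - 71) = -2 - 79 = -81)
A/d(133, -195) = -81/(133*(-195)) = -81/(-25935) = -81*(-1/25935) = 27/8645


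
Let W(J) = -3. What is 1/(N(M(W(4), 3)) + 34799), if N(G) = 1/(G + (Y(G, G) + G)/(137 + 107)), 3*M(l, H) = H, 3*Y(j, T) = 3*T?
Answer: 123/4280399 ≈ 2.8736e-5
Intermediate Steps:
Y(j, T) = T (Y(j, T) = (3*T)/3 = T)
M(l, H) = H/3
N(G) = 122/(123*G) (N(G) = 1/(G + (G + G)/(137 + 107)) = 1/(G + (2*G)/244) = 1/(G + (2*G)*(1/244)) = 1/(G + G/122) = 1/(123*G/122) = 122/(123*G))
1/(N(M(W(4), 3)) + 34799) = 1/(122/(123*(((⅓)*3))) + 34799) = 1/((122/123)/1 + 34799) = 1/((122/123)*1 + 34799) = 1/(122/123 + 34799) = 1/(4280399/123) = 123/4280399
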